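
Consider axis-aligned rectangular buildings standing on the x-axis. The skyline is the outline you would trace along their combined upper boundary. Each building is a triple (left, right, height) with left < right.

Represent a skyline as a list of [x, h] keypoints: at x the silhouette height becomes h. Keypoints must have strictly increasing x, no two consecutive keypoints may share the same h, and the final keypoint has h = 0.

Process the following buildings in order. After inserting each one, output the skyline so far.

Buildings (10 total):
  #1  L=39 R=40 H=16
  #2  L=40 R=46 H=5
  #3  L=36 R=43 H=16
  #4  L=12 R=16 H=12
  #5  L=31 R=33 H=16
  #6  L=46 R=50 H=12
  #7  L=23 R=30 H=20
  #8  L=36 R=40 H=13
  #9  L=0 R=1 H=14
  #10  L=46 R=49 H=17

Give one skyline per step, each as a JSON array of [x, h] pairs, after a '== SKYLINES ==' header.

== SKYLINES ==
[[39,16],[40,0]]
[[39,16],[40,5],[46,0]]
[[36,16],[43,5],[46,0]]
[[12,12],[16,0],[36,16],[43,5],[46,0]]
[[12,12],[16,0],[31,16],[33,0],[36,16],[43,5],[46,0]]
[[12,12],[16,0],[31,16],[33,0],[36,16],[43,5],[46,12],[50,0]]
[[12,12],[16,0],[23,20],[30,0],[31,16],[33,0],[36,16],[43,5],[46,12],[50,0]]
[[12,12],[16,0],[23,20],[30,0],[31,16],[33,0],[36,16],[43,5],[46,12],[50,0]]
[[0,14],[1,0],[12,12],[16,0],[23,20],[30,0],[31,16],[33,0],[36,16],[43,5],[46,12],[50,0]]
[[0,14],[1,0],[12,12],[16,0],[23,20],[30,0],[31,16],[33,0],[36,16],[43,5],[46,17],[49,12],[50,0]]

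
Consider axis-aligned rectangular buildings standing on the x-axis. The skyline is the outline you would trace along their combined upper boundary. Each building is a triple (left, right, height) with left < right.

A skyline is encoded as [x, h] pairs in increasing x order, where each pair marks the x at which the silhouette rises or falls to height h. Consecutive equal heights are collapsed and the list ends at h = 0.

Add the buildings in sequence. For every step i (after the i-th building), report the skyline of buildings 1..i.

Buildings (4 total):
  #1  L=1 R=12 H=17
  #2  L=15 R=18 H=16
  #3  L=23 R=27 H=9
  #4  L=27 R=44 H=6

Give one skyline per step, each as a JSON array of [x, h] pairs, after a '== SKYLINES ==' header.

== SKYLINES ==
[[1,17],[12,0]]
[[1,17],[12,0],[15,16],[18,0]]
[[1,17],[12,0],[15,16],[18,0],[23,9],[27,0]]
[[1,17],[12,0],[15,16],[18,0],[23,9],[27,6],[44,0]]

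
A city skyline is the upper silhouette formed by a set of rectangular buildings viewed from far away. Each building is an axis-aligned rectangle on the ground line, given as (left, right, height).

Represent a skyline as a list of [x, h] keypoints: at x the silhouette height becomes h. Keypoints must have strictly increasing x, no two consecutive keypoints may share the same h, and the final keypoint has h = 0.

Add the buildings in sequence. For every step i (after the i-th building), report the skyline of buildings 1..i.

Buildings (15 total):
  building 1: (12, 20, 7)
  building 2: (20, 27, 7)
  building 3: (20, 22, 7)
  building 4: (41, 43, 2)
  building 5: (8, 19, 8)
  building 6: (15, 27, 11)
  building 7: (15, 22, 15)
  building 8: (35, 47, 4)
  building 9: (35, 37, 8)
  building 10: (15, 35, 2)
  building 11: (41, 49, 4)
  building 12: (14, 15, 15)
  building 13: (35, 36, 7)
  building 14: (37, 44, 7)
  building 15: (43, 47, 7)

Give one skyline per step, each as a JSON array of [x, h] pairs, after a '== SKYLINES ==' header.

== SKYLINES ==
[[12,7],[20,0]]
[[12,7],[27,0]]
[[12,7],[27,0]]
[[12,7],[27,0],[41,2],[43,0]]
[[8,8],[19,7],[27,0],[41,2],[43,0]]
[[8,8],[15,11],[27,0],[41,2],[43,0]]
[[8,8],[15,15],[22,11],[27,0],[41,2],[43,0]]
[[8,8],[15,15],[22,11],[27,0],[35,4],[47,0]]
[[8,8],[15,15],[22,11],[27,0],[35,8],[37,4],[47,0]]
[[8,8],[15,15],[22,11],[27,2],[35,8],[37,4],[47,0]]
[[8,8],[15,15],[22,11],[27,2],[35,8],[37,4],[49,0]]
[[8,8],[14,15],[22,11],[27,2],[35,8],[37,4],[49,0]]
[[8,8],[14,15],[22,11],[27,2],[35,8],[37,4],[49,0]]
[[8,8],[14,15],[22,11],[27,2],[35,8],[37,7],[44,4],[49,0]]
[[8,8],[14,15],[22,11],[27,2],[35,8],[37,7],[47,4],[49,0]]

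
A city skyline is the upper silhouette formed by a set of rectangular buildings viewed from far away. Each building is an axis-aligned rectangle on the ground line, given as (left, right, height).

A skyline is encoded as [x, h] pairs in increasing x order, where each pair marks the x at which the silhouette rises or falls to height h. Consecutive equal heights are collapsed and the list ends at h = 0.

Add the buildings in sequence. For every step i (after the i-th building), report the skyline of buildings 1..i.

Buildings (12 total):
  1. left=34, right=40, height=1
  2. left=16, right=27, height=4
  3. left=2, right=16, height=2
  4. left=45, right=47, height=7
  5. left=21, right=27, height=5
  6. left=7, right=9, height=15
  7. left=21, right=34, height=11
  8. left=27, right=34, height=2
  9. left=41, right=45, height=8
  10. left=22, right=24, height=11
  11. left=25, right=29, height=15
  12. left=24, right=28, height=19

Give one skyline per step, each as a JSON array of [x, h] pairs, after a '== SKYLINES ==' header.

== SKYLINES ==
[[34,1],[40,0]]
[[16,4],[27,0],[34,1],[40,0]]
[[2,2],[16,4],[27,0],[34,1],[40,0]]
[[2,2],[16,4],[27,0],[34,1],[40,0],[45,7],[47,0]]
[[2,2],[16,4],[21,5],[27,0],[34,1],[40,0],[45,7],[47,0]]
[[2,2],[7,15],[9,2],[16,4],[21,5],[27,0],[34,1],[40,0],[45,7],[47,0]]
[[2,2],[7,15],[9,2],[16,4],[21,11],[34,1],[40,0],[45,7],[47,0]]
[[2,2],[7,15],[9,2],[16,4],[21,11],[34,1],[40,0],[45,7],[47,0]]
[[2,2],[7,15],[9,2],[16,4],[21,11],[34,1],[40,0],[41,8],[45,7],[47,0]]
[[2,2],[7,15],[9,2],[16,4],[21,11],[34,1],[40,0],[41,8],[45,7],[47,0]]
[[2,2],[7,15],[9,2],[16,4],[21,11],[25,15],[29,11],[34,1],[40,0],[41,8],[45,7],[47,0]]
[[2,2],[7,15],[9,2],[16,4],[21,11],[24,19],[28,15],[29,11],[34,1],[40,0],[41,8],[45,7],[47,0]]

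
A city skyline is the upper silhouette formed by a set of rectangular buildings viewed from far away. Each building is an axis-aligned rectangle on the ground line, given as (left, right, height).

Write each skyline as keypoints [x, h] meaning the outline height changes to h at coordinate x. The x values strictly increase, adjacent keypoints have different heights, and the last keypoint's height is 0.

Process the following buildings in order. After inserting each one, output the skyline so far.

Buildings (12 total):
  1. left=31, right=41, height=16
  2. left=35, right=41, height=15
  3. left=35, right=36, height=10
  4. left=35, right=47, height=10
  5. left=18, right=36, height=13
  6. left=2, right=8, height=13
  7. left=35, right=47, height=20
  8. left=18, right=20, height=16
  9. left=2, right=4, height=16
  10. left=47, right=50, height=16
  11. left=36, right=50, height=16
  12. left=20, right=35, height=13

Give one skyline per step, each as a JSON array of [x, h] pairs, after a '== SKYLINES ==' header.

== SKYLINES ==
[[31,16],[41,0]]
[[31,16],[41,0]]
[[31,16],[41,0]]
[[31,16],[41,10],[47,0]]
[[18,13],[31,16],[41,10],[47,0]]
[[2,13],[8,0],[18,13],[31,16],[41,10],[47,0]]
[[2,13],[8,0],[18,13],[31,16],[35,20],[47,0]]
[[2,13],[8,0],[18,16],[20,13],[31,16],[35,20],[47,0]]
[[2,16],[4,13],[8,0],[18,16],[20,13],[31,16],[35,20],[47,0]]
[[2,16],[4,13],[8,0],[18,16],[20,13],[31,16],[35,20],[47,16],[50,0]]
[[2,16],[4,13],[8,0],[18,16],[20,13],[31,16],[35,20],[47,16],[50,0]]
[[2,16],[4,13],[8,0],[18,16],[20,13],[31,16],[35,20],[47,16],[50,0]]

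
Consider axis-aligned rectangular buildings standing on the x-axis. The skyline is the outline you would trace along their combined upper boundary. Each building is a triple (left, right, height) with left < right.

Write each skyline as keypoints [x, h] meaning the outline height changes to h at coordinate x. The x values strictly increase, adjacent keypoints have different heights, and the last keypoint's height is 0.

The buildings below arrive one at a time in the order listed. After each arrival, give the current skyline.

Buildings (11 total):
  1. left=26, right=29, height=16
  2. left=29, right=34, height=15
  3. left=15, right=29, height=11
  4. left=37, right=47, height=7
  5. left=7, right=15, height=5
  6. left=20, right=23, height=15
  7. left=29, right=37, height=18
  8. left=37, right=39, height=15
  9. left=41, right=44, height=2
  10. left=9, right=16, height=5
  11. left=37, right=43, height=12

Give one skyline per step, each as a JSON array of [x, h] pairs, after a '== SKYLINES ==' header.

== SKYLINES ==
[[26,16],[29,0]]
[[26,16],[29,15],[34,0]]
[[15,11],[26,16],[29,15],[34,0]]
[[15,11],[26,16],[29,15],[34,0],[37,7],[47,0]]
[[7,5],[15,11],[26,16],[29,15],[34,0],[37,7],[47,0]]
[[7,5],[15,11],[20,15],[23,11],[26,16],[29,15],[34,0],[37,7],[47,0]]
[[7,5],[15,11],[20,15],[23,11],[26,16],[29,18],[37,7],[47,0]]
[[7,5],[15,11],[20,15],[23,11],[26,16],[29,18],[37,15],[39,7],[47,0]]
[[7,5],[15,11],[20,15],[23,11],[26,16],[29,18],[37,15],[39,7],[47,0]]
[[7,5],[15,11],[20,15],[23,11],[26,16],[29,18],[37,15],[39,7],[47,0]]
[[7,5],[15,11],[20,15],[23,11],[26,16],[29,18],[37,15],[39,12],[43,7],[47,0]]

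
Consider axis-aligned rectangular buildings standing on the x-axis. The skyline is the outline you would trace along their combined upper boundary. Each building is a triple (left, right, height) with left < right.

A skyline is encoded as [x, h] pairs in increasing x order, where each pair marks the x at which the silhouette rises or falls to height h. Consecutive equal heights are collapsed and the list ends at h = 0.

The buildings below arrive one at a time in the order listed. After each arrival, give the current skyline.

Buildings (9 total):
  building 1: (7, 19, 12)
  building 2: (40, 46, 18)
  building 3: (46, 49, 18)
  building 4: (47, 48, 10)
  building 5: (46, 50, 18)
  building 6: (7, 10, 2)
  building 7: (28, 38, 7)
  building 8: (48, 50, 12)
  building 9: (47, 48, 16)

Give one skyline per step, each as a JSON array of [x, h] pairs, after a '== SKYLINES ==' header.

== SKYLINES ==
[[7,12],[19,0]]
[[7,12],[19,0],[40,18],[46,0]]
[[7,12],[19,0],[40,18],[49,0]]
[[7,12],[19,0],[40,18],[49,0]]
[[7,12],[19,0],[40,18],[50,0]]
[[7,12],[19,0],[40,18],[50,0]]
[[7,12],[19,0],[28,7],[38,0],[40,18],[50,0]]
[[7,12],[19,0],[28,7],[38,0],[40,18],[50,0]]
[[7,12],[19,0],[28,7],[38,0],[40,18],[50,0]]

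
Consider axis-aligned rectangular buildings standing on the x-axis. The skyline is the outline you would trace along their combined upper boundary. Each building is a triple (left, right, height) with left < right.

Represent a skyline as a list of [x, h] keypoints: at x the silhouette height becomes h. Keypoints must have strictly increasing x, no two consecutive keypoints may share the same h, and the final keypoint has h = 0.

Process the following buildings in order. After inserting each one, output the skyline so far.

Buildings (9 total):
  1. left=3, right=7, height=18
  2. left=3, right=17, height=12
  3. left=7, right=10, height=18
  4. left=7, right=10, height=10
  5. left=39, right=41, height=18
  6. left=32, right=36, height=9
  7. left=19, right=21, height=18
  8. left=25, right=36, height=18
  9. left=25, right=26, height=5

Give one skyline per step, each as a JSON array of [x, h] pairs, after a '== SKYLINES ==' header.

== SKYLINES ==
[[3,18],[7,0]]
[[3,18],[7,12],[17,0]]
[[3,18],[10,12],[17,0]]
[[3,18],[10,12],[17,0]]
[[3,18],[10,12],[17,0],[39,18],[41,0]]
[[3,18],[10,12],[17,0],[32,9],[36,0],[39,18],[41,0]]
[[3,18],[10,12],[17,0],[19,18],[21,0],[32,9],[36,0],[39,18],[41,0]]
[[3,18],[10,12],[17,0],[19,18],[21,0],[25,18],[36,0],[39,18],[41,0]]
[[3,18],[10,12],[17,0],[19,18],[21,0],[25,18],[36,0],[39,18],[41,0]]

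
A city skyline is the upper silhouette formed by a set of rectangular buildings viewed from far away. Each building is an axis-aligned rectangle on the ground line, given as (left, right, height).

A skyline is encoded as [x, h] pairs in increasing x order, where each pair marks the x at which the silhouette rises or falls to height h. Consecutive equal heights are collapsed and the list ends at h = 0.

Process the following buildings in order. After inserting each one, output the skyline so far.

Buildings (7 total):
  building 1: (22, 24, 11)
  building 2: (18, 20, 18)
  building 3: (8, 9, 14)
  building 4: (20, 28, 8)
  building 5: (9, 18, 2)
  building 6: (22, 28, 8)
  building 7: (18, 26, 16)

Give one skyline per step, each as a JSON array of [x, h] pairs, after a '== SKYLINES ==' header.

== SKYLINES ==
[[22,11],[24,0]]
[[18,18],[20,0],[22,11],[24,0]]
[[8,14],[9,0],[18,18],[20,0],[22,11],[24,0]]
[[8,14],[9,0],[18,18],[20,8],[22,11],[24,8],[28,0]]
[[8,14],[9,2],[18,18],[20,8],[22,11],[24,8],[28,0]]
[[8,14],[9,2],[18,18],[20,8],[22,11],[24,8],[28,0]]
[[8,14],[9,2],[18,18],[20,16],[26,8],[28,0]]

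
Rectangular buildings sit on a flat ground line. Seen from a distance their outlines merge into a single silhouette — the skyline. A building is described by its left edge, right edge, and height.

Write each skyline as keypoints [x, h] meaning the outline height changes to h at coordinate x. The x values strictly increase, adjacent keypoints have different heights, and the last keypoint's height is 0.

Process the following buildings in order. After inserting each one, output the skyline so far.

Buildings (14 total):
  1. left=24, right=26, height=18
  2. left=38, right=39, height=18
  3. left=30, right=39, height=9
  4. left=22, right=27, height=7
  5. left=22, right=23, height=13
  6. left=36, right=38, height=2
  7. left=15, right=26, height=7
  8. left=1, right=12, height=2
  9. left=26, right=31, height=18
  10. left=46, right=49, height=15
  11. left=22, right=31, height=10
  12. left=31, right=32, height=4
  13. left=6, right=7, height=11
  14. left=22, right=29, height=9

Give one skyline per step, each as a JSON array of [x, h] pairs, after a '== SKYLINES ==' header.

== SKYLINES ==
[[24,18],[26,0]]
[[24,18],[26,0],[38,18],[39,0]]
[[24,18],[26,0],[30,9],[38,18],[39,0]]
[[22,7],[24,18],[26,7],[27,0],[30,9],[38,18],[39,0]]
[[22,13],[23,7],[24,18],[26,7],[27,0],[30,9],[38,18],[39,0]]
[[22,13],[23,7],[24,18],[26,7],[27,0],[30,9],[38,18],[39,0]]
[[15,7],[22,13],[23,7],[24,18],[26,7],[27,0],[30,9],[38,18],[39,0]]
[[1,2],[12,0],[15,7],[22,13],[23,7],[24,18],[26,7],[27,0],[30,9],[38,18],[39,0]]
[[1,2],[12,0],[15,7],[22,13],[23,7],[24,18],[31,9],[38,18],[39,0]]
[[1,2],[12,0],[15,7],[22,13],[23,7],[24,18],[31,9],[38,18],[39,0],[46,15],[49,0]]
[[1,2],[12,0],[15,7],[22,13],[23,10],[24,18],[31,9],[38,18],[39,0],[46,15],[49,0]]
[[1,2],[12,0],[15,7],[22,13],[23,10],[24,18],[31,9],[38,18],[39,0],[46,15],[49,0]]
[[1,2],[6,11],[7,2],[12,0],[15,7],[22,13],[23,10],[24,18],[31,9],[38,18],[39,0],[46,15],[49,0]]
[[1,2],[6,11],[7,2],[12,0],[15,7],[22,13],[23,10],[24,18],[31,9],[38,18],[39,0],[46,15],[49,0]]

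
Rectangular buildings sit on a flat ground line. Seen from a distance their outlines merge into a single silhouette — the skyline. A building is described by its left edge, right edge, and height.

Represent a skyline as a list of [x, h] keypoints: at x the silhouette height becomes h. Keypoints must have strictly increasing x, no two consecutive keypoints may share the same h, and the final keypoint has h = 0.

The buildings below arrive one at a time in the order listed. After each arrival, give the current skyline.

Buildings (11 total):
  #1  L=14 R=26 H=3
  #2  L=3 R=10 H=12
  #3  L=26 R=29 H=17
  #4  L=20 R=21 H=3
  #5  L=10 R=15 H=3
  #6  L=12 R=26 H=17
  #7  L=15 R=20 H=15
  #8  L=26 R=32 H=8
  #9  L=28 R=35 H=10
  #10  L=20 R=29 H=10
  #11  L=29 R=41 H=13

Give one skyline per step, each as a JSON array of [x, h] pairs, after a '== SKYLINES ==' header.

== SKYLINES ==
[[14,3],[26,0]]
[[3,12],[10,0],[14,3],[26,0]]
[[3,12],[10,0],[14,3],[26,17],[29,0]]
[[3,12],[10,0],[14,3],[26,17],[29,0]]
[[3,12],[10,3],[26,17],[29,0]]
[[3,12],[10,3],[12,17],[29,0]]
[[3,12],[10,3],[12,17],[29,0]]
[[3,12],[10,3],[12,17],[29,8],[32,0]]
[[3,12],[10,3],[12,17],[29,10],[35,0]]
[[3,12],[10,3],[12,17],[29,10],[35,0]]
[[3,12],[10,3],[12,17],[29,13],[41,0]]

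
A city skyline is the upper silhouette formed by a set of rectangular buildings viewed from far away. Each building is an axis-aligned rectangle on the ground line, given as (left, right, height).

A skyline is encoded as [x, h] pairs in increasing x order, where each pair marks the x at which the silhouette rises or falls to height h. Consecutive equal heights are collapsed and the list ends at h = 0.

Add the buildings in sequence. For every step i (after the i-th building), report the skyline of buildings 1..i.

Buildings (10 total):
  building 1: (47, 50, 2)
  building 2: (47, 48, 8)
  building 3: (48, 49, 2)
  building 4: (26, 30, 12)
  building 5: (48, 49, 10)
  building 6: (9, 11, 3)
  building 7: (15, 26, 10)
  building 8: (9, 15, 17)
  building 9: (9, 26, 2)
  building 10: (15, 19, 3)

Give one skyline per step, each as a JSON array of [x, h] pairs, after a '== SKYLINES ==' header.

== SKYLINES ==
[[47,2],[50,0]]
[[47,8],[48,2],[50,0]]
[[47,8],[48,2],[50,0]]
[[26,12],[30,0],[47,8],[48,2],[50,0]]
[[26,12],[30,0],[47,8],[48,10],[49,2],[50,0]]
[[9,3],[11,0],[26,12],[30,0],[47,8],[48,10],[49,2],[50,0]]
[[9,3],[11,0],[15,10],[26,12],[30,0],[47,8],[48,10],[49,2],[50,0]]
[[9,17],[15,10],[26,12],[30,0],[47,8],[48,10],[49,2],[50,0]]
[[9,17],[15,10],[26,12],[30,0],[47,8],[48,10],[49,2],[50,0]]
[[9,17],[15,10],[26,12],[30,0],[47,8],[48,10],[49,2],[50,0]]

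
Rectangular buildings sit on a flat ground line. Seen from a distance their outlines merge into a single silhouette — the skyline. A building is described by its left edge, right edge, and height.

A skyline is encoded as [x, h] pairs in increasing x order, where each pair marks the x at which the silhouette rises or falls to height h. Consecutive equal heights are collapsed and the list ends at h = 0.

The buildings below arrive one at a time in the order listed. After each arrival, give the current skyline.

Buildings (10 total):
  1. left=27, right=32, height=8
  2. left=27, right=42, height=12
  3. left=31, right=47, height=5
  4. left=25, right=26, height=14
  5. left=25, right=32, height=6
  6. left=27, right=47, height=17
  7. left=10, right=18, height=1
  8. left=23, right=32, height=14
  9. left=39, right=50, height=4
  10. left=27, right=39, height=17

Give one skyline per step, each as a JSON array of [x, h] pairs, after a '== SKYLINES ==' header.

== SKYLINES ==
[[27,8],[32,0]]
[[27,12],[42,0]]
[[27,12],[42,5],[47,0]]
[[25,14],[26,0],[27,12],[42,5],[47,0]]
[[25,14],[26,6],[27,12],[42,5],[47,0]]
[[25,14],[26,6],[27,17],[47,0]]
[[10,1],[18,0],[25,14],[26,6],[27,17],[47,0]]
[[10,1],[18,0],[23,14],[27,17],[47,0]]
[[10,1],[18,0],[23,14],[27,17],[47,4],[50,0]]
[[10,1],[18,0],[23,14],[27,17],[47,4],[50,0]]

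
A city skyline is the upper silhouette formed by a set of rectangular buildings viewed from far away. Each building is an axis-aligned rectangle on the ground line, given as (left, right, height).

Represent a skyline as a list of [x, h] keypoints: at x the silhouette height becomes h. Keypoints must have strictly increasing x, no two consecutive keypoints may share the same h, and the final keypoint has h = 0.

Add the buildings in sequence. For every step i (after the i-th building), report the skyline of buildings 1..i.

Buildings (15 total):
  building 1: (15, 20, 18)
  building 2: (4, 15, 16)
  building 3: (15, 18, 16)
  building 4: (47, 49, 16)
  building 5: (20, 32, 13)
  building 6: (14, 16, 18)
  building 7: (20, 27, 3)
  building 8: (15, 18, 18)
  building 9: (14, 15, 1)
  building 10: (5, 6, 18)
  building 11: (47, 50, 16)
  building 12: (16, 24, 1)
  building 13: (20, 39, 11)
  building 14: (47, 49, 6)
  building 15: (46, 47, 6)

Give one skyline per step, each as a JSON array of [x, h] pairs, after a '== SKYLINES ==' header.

== SKYLINES ==
[[15,18],[20,0]]
[[4,16],[15,18],[20,0]]
[[4,16],[15,18],[20,0]]
[[4,16],[15,18],[20,0],[47,16],[49,0]]
[[4,16],[15,18],[20,13],[32,0],[47,16],[49,0]]
[[4,16],[14,18],[20,13],[32,0],[47,16],[49,0]]
[[4,16],[14,18],[20,13],[32,0],[47,16],[49,0]]
[[4,16],[14,18],[20,13],[32,0],[47,16],[49,0]]
[[4,16],[14,18],[20,13],[32,0],[47,16],[49,0]]
[[4,16],[5,18],[6,16],[14,18],[20,13],[32,0],[47,16],[49,0]]
[[4,16],[5,18],[6,16],[14,18],[20,13],[32,0],[47,16],[50,0]]
[[4,16],[5,18],[6,16],[14,18],[20,13],[32,0],[47,16],[50,0]]
[[4,16],[5,18],[6,16],[14,18],[20,13],[32,11],[39,0],[47,16],[50,0]]
[[4,16],[5,18],[6,16],[14,18],[20,13],[32,11],[39,0],[47,16],[50,0]]
[[4,16],[5,18],[6,16],[14,18],[20,13],[32,11],[39,0],[46,6],[47,16],[50,0]]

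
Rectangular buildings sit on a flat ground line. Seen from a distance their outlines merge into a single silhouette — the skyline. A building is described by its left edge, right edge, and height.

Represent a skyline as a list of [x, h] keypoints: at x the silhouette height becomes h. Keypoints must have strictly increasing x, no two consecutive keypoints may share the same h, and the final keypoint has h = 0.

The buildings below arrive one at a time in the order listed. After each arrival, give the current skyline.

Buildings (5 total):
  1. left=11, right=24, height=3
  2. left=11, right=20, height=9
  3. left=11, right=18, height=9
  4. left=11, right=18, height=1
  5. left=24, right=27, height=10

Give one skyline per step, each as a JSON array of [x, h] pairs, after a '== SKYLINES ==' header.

== SKYLINES ==
[[11,3],[24,0]]
[[11,9],[20,3],[24,0]]
[[11,9],[20,3],[24,0]]
[[11,9],[20,3],[24,0]]
[[11,9],[20,3],[24,10],[27,0]]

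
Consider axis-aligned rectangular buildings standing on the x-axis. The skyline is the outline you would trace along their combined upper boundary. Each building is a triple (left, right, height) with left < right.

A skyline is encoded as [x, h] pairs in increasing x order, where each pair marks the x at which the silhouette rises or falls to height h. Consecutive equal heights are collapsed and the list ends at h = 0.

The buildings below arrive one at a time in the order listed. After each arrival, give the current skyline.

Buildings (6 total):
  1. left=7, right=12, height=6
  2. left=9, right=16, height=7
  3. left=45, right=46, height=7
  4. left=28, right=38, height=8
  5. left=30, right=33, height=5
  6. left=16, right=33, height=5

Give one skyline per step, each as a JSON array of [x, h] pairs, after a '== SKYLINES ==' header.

== SKYLINES ==
[[7,6],[12,0]]
[[7,6],[9,7],[16,0]]
[[7,6],[9,7],[16,0],[45,7],[46,0]]
[[7,6],[9,7],[16,0],[28,8],[38,0],[45,7],[46,0]]
[[7,6],[9,7],[16,0],[28,8],[38,0],[45,7],[46,0]]
[[7,6],[9,7],[16,5],[28,8],[38,0],[45,7],[46,0]]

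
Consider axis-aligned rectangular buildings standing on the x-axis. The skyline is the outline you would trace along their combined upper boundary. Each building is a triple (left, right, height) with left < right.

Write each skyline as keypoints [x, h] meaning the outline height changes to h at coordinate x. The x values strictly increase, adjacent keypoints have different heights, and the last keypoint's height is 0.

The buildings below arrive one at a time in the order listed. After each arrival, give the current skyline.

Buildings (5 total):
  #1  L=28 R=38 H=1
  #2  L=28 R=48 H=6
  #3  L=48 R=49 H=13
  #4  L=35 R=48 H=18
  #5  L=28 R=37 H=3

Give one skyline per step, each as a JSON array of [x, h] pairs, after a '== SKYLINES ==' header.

== SKYLINES ==
[[28,1],[38,0]]
[[28,6],[48,0]]
[[28,6],[48,13],[49,0]]
[[28,6],[35,18],[48,13],[49,0]]
[[28,6],[35,18],[48,13],[49,0]]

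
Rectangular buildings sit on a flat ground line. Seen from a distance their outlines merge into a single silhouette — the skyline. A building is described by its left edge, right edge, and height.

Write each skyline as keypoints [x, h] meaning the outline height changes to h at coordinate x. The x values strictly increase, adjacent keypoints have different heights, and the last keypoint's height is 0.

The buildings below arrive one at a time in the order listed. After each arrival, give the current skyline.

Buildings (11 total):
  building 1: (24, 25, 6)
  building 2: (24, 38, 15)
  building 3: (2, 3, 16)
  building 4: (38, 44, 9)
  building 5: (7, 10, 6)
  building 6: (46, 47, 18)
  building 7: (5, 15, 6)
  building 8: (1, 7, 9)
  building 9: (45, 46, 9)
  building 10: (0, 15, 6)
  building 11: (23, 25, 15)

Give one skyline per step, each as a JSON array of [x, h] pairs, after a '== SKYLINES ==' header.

== SKYLINES ==
[[24,6],[25,0]]
[[24,15],[38,0]]
[[2,16],[3,0],[24,15],[38,0]]
[[2,16],[3,0],[24,15],[38,9],[44,0]]
[[2,16],[3,0],[7,6],[10,0],[24,15],[38,9],[44,0]]
[[2,16],[3,0],[7,6],[10,0],[24,15],[38,9],[44,0],[46,18],[47,0]]
[[2,16],[3,0],[5,6],[15,0],[24,15],[38,9],[44,0],[46,18],[47,0]]
[[1,9],[2,16],[3,9],[7,6],[15,0],[24,15],[38,9],[44,0],[46,18],[47,0]]
[[1,9],[2,16],[3,9],[7,6],[15,0],[24,15],[38,9],[44,0],[45,9],[46,18],[47,0]]
[[0,6],[1,9],[2,16],[3,9],[7,6],[15,0],[24,15],[38,9],[44,0],[45,9],[46,18],[47,0]]
[[0,6],[1,9],[2,16],[3,9],[7,6],[15,0],[23,15],[38,9],[44,0],[45,9],[46,18],[47,0]]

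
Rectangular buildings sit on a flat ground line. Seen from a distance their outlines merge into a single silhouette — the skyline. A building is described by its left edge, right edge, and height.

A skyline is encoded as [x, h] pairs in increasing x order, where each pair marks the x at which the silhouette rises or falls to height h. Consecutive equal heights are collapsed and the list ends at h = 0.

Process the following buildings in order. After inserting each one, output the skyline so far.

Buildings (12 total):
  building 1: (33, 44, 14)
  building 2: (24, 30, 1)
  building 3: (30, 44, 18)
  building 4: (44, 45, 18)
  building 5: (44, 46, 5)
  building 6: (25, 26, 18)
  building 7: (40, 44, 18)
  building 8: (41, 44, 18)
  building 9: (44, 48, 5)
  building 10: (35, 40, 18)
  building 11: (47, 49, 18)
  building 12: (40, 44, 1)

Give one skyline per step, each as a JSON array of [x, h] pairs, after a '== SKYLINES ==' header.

== SKYLINES ==
[[33,14],[44,0]]
[[24,1],[30,0],[33,14],[44,0]]
[[24,1],[30,18],[44,0]]
[[24,1],[30,18],[45,0]]
[[24,1],[30,18],[45,5],[46,0]]
[[24,1],[25,18],[26,1],[30,18],[45,5],[46,0]]
[[24,1],[25,18],[26,1],[30,18],[45,5],[46,0]]
[[24,1],[25,18],[26,1],[30,18],[45,5],[46,0]]
[[24,1],[25,18],[26,1],[30,18],[45,5],[48,0]]
[[24,1],[25,18],[26,1],[30,18],[45,5],[48,0]]
[[24,1],[25,18],[26,1],[30,18],[45,5],[47,18],[49,0]]
[[24,1],[25,18],[26,1],[30,18],[45,5],[47,18],[49,0]]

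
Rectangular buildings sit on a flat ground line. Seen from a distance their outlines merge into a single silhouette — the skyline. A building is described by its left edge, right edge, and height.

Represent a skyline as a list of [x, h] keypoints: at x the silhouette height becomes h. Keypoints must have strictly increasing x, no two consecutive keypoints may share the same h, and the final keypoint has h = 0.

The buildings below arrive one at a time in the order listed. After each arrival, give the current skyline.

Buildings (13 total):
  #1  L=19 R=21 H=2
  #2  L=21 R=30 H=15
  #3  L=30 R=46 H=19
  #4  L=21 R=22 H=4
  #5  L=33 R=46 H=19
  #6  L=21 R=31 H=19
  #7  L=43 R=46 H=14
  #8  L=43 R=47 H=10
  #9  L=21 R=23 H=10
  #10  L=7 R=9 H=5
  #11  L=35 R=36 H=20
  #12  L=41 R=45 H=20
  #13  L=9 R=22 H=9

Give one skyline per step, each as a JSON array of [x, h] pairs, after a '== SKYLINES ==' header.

== SKYLINES ==
[[19,2],[21,0]]
[[19,2],[21,15],[30,0]]
[[19,2],[21,15],[30,19],[46,0]]
[[19,2],[21,15],[30,19],[46,0]]
[[19,2],[21,15],[30,19],[46,0]]
[[19,2],[21,19],[46,0]]
[[19,2],[21,19],[46,0]]
[[19,2],[21,19],[46,10],[47,0]]
[[19,2],[21,19],[46,10],[47,0]]
[[7,5],[9,0],[19,2],[21,19],[46,10],[47,0]]
[[7,5],[9,0],[19,2],[21,19],[35,20],[36,19],[46,10],[47,0]]
[[7,5],[9,0],[19,2],[21,19],[35,20],[36,19],[41,20],[45,19],[46,10],[47,0]]
[[7,5],[9,9],[21,19],[35,20],[36,19],[41,20],[45,19],[46,10],[47,0]]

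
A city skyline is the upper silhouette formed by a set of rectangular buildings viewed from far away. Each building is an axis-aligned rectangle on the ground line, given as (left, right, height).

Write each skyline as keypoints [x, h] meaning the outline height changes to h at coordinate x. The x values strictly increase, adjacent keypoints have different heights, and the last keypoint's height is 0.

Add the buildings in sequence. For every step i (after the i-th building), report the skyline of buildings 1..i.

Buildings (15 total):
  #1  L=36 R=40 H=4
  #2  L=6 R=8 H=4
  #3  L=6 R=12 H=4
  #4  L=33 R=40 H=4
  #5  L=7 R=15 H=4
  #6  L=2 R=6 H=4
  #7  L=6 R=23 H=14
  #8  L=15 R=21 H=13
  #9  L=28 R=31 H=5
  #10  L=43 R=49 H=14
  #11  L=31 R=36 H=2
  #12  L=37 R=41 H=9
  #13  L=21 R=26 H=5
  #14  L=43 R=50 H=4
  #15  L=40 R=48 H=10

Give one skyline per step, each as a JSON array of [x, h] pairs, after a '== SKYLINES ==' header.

== SKYLINES ==
[[36,4],[40,0]]
[[6,4],[8,0],[36,4],[40,0]]
[[6,4],[12,0],[36,4],[40,0]]
[[6,4],[12,0],[33,4],[40,0]]
[[6,4],[15,0],[33,4],[40,0]]
[[2,4],[15,0],[33,4],[40,0]]
[[2,4],[6,14],[23,0],[33,4],[40,0]]
[[2,4],[6,14],[23,0],[33,4],[40,0]]
[[2,4],[6,14],[23,0],[28,5],[31,0],[33,4],[40,0]]
[[2,4],[6,14],[23,0],[28,5],[31,0],[33,4],[40,0],[43,14],[49,0]]
[[2,4],[6,14],[23,0],[28,5],[31,2],[33,4],[40,0],[43,14],[49,0]]
[[2,4],[6,14],[23,0],[28,5],[31,2],[33,4],[37,9],[41,0],[43,14],[49,0]]
[[2,4],[6,14],[23,5],[26,0],[28,5],[31,2],[33,4],[37,9],[41,0],[43,14],[49,0]]
[[2,4],[6,14],[23,5],[26,0],[28,5],[31,2],[33,4],[37,9],[41,0],[43,14],[49,4],[50,0]]
[[2,4],[6,14],[23,5],[26,0],[28,5],[31,2],[33,4],[37,9],[40,10],[43,14],[49,4],[50,0]]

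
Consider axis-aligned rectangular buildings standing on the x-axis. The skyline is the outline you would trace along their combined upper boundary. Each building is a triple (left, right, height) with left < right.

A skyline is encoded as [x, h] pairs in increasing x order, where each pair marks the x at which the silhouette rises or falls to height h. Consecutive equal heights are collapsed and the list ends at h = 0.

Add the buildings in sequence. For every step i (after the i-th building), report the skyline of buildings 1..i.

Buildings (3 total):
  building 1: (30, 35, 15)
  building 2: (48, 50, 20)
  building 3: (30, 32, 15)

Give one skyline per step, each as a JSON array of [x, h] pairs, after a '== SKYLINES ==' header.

== SKYLINES ==
[[30,15],[35,0]]
[[30,15],[35,0],[48,20],[50,0]]
[[30,15],[35,0],[48,20],[50,0]]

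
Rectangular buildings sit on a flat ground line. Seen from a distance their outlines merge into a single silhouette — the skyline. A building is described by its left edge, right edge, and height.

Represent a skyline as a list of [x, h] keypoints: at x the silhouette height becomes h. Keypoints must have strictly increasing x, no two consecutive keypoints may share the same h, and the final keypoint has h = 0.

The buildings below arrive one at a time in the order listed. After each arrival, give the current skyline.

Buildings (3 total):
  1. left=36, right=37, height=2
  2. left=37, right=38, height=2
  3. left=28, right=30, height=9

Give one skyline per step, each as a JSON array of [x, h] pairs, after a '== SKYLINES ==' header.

== SKYLINES ==
[[36,2],[37,0]]
[[36,2],[38,0]]
[[28,9],[30,0],[36,2],[38,0]]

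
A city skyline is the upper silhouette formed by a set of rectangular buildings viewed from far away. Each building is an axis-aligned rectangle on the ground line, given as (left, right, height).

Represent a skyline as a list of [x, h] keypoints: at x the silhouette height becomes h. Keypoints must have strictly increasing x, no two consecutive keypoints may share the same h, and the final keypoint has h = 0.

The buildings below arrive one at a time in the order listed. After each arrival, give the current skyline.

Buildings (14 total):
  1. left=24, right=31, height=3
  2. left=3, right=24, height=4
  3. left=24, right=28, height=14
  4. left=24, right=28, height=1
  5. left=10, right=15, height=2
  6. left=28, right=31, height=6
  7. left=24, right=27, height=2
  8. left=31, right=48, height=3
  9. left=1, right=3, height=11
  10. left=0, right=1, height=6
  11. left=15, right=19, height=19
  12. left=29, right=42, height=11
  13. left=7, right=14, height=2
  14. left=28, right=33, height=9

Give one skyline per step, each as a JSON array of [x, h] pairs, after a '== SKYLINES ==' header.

== SKYLINES ==
[[24,3],[31,0]]
[[3,4],[24,3],[31,0]]
[[3,4],[24,14],[28,3],[31,0]]
[[3,4],[24,14],[28,3],[31,0]]
[[3,4],[24,14],[28,3],[31,0]]
[[3,4],[24,14],[28,6],[31,0]]
[[3,4],[24,14],[28,6],[31,0]]
[[3,4],[24,14],[28,6],[31,3],[48,0]]
[[1,11],[3,4],[24,14],[28,6],[31,3],[48,0]]
[[0,6],[1,11],[3,4],[24,14],[28,6],[31,3],[48,0]]
[[0,6],[1,11],[3,4],[15,19],[19,4],[24,14],[28,6],[31,3],[48,0]]
[[0,6],[1,11],[3,4],[15,19],[19,4],[24,14],[28,6],[29,11],[42,3],[48,0]]
[[0,6],[1,11],[3,4],[15,19],[19,4],[24,14],[28,6],[29,11],[42,3],[48,0]]
[[0,6],[1,11],[3,4],[15,19],[19,4],[24,14],[28,9],[29,11],[42,3],[48,0]]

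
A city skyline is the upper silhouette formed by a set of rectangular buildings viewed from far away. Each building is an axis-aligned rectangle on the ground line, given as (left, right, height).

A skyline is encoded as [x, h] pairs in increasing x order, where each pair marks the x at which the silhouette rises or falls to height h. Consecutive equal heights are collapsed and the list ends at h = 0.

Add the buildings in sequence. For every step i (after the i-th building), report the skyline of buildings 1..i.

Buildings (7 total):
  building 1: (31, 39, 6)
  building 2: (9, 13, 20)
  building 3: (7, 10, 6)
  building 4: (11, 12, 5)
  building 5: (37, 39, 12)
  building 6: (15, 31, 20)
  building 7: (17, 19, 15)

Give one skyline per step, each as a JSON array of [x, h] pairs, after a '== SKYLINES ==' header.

== SKYLINES ==
[[31,6],[39,0]]
[[9,20],[13,0],[31,6],[39,0]]
[[7,6],[9,20],[13,0],[31,6],[39,0]]
[[7,6],[9,20],[13,0],[31,6],[39,0]]
[[7,6],[9,20],[13,0],[31,6],[37,12],[39,0]]
[[7,6],[9,20],[13,0],[15,20],[31,6],[37,12],[39,0]]
[[7,6],[9,20],[13,0],[15,20],[31,6],[37,12],[39,0]]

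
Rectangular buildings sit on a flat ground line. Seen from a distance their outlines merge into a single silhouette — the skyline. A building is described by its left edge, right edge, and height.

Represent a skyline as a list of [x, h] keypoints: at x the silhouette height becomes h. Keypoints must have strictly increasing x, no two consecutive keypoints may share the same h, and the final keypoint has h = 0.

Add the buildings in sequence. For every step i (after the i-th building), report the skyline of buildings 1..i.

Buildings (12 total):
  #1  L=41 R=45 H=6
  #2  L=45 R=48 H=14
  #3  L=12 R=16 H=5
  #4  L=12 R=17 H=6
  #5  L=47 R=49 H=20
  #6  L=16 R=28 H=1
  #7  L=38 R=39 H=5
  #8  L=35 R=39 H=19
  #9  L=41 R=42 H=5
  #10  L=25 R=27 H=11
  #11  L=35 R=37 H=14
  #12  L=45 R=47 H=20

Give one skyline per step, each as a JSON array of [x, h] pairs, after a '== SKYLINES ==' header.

== SKYLINES ==
[[41,6],[45,0]]
[[41,6],[45,14],[48,0]]
[[12,5],[16,0],[41,6],[45,14],[48,0]]
[[12,6],[17,0],[41,6],[45,14],[48,0]]
[[12,6],[17,0],[41,6],[45,14],[47,20],[49,0]]
[[12,6],[17,1],[28,0],[41,6],[45,14],[47,20],[49,0]]
[[12,6],[17,1],[28,0],[38,5],[39,0],[41,6],[45,14],[47,20],[49,0]]
[[12,6],[17,1],[28,0],[35,19],[39,0],[41,6],[45,14],[47,20],[49,0]]
[[12,6],[17,1],[28,0],[35,19],[39,0],[41,6],[45,14],[47,20],[49,0]]
[[12,6],[17,1],[25,11],[27,1],[28,0],[35,19],[39,0],[41,6],[45,14],[47,20],[49,0]]
[[12,6],[17,1],[25,11],[27,1],[28,0],[35,19],[39,0],[41,6],[45,14],[47,20],[49,0]]
[[12,6],[17,1],[25,11],[27,1],[28,0],[35,19],[39,0],[41,6],[45,20],[49,0]]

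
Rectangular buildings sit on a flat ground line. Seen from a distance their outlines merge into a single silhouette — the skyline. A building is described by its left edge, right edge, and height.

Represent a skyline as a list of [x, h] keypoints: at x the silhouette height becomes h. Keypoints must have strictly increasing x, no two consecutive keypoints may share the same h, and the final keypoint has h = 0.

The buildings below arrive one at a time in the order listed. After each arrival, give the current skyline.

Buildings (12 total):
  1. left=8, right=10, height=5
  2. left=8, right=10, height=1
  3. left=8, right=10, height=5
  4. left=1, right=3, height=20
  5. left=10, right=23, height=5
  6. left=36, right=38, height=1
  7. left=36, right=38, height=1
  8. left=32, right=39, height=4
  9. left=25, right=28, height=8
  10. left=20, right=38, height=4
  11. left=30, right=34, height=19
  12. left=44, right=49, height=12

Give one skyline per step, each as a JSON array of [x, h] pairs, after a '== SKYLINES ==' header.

== SKYLINES ==
[[8,5],[10,0]]
[[8,5],[10,0]]
[[8,5],[10,0]]
[[1,20],[3,0],[8,5],[10,0]]
[[1,20],[3,0],[8,5],[23,0]]
[[1,20],[3,0],[8,5],[23,0],[36,1],[38,0]]
[[1,20],[3,0],[8,5],[23,0],[36,1],[38,0]]
[[1,20],[3,0],[8,5],[23,0],[32,4],[39,0]]
[[1,20],[3,0],[8,5],[23,0],[25,8],[28,0],[32,4],[39,0]]
[[1,20],[3,0],[8,5],[23,4],[25,8],[28,4],[39,0]]
[[1,20],[3,0],[8,5],[23,4],[25,8],[28,4],[30,19],[34,4],[39,0]]
[[1,20],[3,0],[8,5],[23,4],[25,8],[28,4],[30,19],[34,4],[39,0],[44,12],[49,0]]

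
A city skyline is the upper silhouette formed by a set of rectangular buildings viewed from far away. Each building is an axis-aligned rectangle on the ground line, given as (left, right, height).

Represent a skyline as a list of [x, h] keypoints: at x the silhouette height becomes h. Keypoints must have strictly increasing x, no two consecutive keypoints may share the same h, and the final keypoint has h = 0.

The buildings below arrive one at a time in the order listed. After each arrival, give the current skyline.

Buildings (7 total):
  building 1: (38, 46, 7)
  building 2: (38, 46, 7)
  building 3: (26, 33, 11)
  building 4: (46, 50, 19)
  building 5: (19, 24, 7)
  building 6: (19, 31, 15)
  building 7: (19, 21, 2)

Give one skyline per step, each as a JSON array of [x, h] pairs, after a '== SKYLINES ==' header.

== SKYLINES ==
[[38,7],[46,0]]
[[38,7],[46,0]]
[[26,11],[33,0],[38,7],[46,0]]
[[26,11],[33,0],[38,7],[46,19],[50,0]]
[[19,7],[24,0],[26,11],[33,0],[38,7],[46,19],[50,0]]
[[19,15],[31,11],[33,0],[38,7],[46,19],[50,0]]
[[19,15],[31,11],[33,0],[38,7],[46,19],[50,0]]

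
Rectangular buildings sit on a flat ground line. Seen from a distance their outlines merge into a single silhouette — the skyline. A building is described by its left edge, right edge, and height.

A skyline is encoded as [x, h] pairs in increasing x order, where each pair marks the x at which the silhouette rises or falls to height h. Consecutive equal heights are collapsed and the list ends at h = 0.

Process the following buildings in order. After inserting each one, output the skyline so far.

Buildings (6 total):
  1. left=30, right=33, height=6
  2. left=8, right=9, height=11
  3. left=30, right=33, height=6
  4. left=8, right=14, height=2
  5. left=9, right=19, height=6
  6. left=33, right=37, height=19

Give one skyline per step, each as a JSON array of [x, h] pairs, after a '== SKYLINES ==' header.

== SKYLINES ==
[[30,6],[33,0]]
[[8,11],[9,0],[30,6],[33,0]]
[[8,11],[9,0],[30,6],[33,0]]
[[8,11],[9,2],[14,0],[30,6],[33,0]]
[[8,11],[9,6],[19,0],[30,6],[33,0]]
[[8,11],[9,6],[19,0],[30,6],[33,19],[37,0]]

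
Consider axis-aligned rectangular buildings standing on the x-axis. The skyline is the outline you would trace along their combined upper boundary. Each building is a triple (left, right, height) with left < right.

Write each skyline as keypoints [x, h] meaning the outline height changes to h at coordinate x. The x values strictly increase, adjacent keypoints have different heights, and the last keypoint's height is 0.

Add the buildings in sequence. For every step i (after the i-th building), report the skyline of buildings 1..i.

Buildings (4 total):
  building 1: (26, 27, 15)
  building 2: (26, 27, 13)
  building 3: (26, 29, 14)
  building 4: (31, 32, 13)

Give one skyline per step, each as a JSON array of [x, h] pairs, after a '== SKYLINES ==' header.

== SKYLINES ==
[[26,15],[27,0]]
[[26,15],[27,0]]
[[26,15],[27,14],[29,0]]
[[26,15],[27,14],[29,0],[31,13],[32,0]]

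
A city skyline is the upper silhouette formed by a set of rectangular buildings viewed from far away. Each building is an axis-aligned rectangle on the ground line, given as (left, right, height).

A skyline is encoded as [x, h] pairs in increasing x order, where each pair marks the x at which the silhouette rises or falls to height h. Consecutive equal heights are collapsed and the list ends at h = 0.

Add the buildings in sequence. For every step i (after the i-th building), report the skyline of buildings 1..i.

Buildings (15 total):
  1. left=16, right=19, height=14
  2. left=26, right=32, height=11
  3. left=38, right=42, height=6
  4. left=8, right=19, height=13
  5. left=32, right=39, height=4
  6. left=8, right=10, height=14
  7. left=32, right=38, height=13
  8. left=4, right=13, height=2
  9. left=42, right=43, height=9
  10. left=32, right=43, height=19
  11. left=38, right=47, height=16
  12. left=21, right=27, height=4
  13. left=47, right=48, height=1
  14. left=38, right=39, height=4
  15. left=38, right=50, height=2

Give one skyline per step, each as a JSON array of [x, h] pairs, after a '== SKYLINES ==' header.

== SKYLINES ==
[[16,14],[19,0]]
[[16,14],[19,0],[26,11],[32,0]]
[[16,14],[19,0],[26,11],[32,0],[38,6],[42,0]]
[[8,13],[16,14],[19,0],[26,11],[32,0],[38,6],[42,0]]
[[8,13],[16,14],[19,0],[26,11],[32,4],[38,6],[42,0]]
[[8,14],[10,13],[16,14],[19,0],[26,11],[32,4],[38,6],[42,0]]
[[8,14],[10,13],[16,14],[19,0],[26,11],[32,13],[38,6],[42,0]]
[[4,2],[8,14],[10,13],[16,14],[19,0],[26,11],[32,13],[38,6],[42,0]]
[[4,2],[8,14],[10,13],[16,14],[19,0],[26,11],[32,13],[38,6],[42,9],[43,0]]
[[4,2],[8,14],[10,13],[16,14],[19,0],[26,11],[32,19],[43,0]]
[[4,2],[8,14],[10,13],[16,14],[19,0],[26,11],[32,19],[43,16],[47,0]]
[[4,2],[8,14],[10,13],[16,14],[19,0],[21,4],[26,11],[32,19],[43,16],[47,0]]
[[4,2],[8,14],[10,13],[16,14],[19,0],[21,4],[26,11],[32,19],[43,16],[47,1],[48,0]]
[[4,2],[8,14],[10,13],[16,14],[19,0],[21,4],[26,11],[32,19],[43,16],[47,1],[48,0]]
[[4,2],[8,14],[10,13],[16,14],[19,0],[21,4],[26,11],[32,19],[43,16],[47,2],[50,0]]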